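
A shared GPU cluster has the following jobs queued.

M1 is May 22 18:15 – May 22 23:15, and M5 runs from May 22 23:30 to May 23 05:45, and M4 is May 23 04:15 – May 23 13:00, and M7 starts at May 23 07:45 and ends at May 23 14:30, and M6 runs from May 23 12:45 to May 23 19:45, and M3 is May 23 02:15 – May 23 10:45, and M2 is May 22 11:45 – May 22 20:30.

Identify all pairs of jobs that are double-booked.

M1 & M2, M3 & M4, M3 & M5, M3 & M7, M4 & M5, M4 & M6, M4 & M7, M6 & M7

Two intervals overlap when each starts before the other ends.
Sorted by start: M2, M1, M5, M3, M4, M7, M6.
M1 starts before M2 ends → M2 and M1 overlap.
M5 starts after M2 ends — done with M2.
M5 starts after M1 ends — done with M1.
M3 starts before M5 ends → M5 and M3 overlap.
M4 starts before M5 ends → M5 and M4 overlap.
M7 starts after M5 ends — done with M5.
M4 starts before M3 ends → M3 and M4 overlap.
M7 starts before M3 ends → M3 and M7 overlap.
M6 starts after M3 ends.
M7 starts before M4 ends → M4 and M7 overlap.
M6 starts before M4 ends → M4 and M6 overlap.
M6 starts before M7 ends → M7 and M6 overlap.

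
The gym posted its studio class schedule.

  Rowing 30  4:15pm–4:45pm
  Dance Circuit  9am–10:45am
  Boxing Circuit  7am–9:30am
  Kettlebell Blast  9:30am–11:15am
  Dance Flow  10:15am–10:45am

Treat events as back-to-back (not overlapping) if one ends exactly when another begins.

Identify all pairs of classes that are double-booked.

Sorted by start: Boxing Circuit, Dance Circuit, Kettlebell Blast, Dance Flow, Rowing 30.
Dance Circuit starts before Boxing Circuit ends → Boxing Circuit and Dance Circuit overlap.
Kettlebell Blast starts exactly when Boxing Circuit ends (back-to-back, no overlap), so nothing later overlaps Boxing Circuit either.
Kettlebell Blast starts before Dance Circuit ends → Dance Circuit and Kettlebell Blast overlap.
Dance Flow starts before Dance Circuit ends → Dance Circuit and Dance Flow overlap.
Rowing 30 starts after Dance Circuit ends.
Dance Flow starts before Kettlebell Blast ends → Kettlebell Blast and Dance Flow overlap.
Rowing 30 starts after Kettlebell Blast ends.
Rowing 30 starts after Dance Flow ends.

Boxing Circuit & Dance Circuit, Dance Circuit & Dance Flow, Dance Circuit & Kettlebell Blast, Dance Flow & Kettlebell Blast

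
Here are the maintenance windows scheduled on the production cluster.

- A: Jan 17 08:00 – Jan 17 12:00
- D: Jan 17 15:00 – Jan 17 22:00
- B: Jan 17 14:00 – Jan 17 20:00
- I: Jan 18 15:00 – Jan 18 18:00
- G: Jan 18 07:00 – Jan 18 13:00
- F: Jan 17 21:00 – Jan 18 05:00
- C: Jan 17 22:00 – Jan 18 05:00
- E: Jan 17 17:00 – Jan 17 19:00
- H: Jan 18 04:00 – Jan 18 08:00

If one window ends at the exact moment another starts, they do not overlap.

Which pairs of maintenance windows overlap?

B & D, B & E, C & F, C & H, D & E, D & F, F & H, G & H

Check each pair: they overlap iff neither finishes before the other starts.
Sorted by start: A, B, D, E, F, C, H, G, I.
B starts after A ends — done with A.
D starts before B ends → B and D overlap.
E starts before B ends → B and E overlap.
F starts after B ends — done with B.
E starts before D ends → D and E overlap.
F starts before D ends → D and F overlap.
C starts exactly when D ends (back-to-back, no overlap) — done with D.
F starts after E ends — done with E.
C starts before F ends → F and C overlap.
H starts before F ends → F and H overlap.
G starts after F ends — done with F.
H starts before C ends → C and H overlap.
G starts after C ends — done with C.
G starts before H ends → H and G overlap.
I starts after H ends.
I starts after G ends.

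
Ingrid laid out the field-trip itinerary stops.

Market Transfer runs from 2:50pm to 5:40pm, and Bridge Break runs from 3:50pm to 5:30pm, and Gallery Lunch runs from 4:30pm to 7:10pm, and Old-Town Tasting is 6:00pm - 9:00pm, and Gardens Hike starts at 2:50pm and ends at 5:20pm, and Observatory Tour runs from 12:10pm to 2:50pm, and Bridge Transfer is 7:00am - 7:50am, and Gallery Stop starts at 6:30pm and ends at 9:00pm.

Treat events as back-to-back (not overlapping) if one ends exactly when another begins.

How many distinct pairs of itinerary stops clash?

9

Two intervals overlap when each starts before the other ends.
Sorted by start: Bridge Transfer, Observatory Tour, Market Transfer, Gardens Hike, Bridge Break, Gallery Lunch, Old-Town Tasting, Gallery Stop.
Observatory Tour starts after Bridge Transfer ends — done with Bridge Transfer.
Market Transfer starts exactly when Observatory Tour ends (back-to-back, no overlap) — done with Observatory Tour.
Gardens Hike starts before Market Transfer ends → Market Transfer and Gardens Hike overlap.
Bridge Break starts before Market Transfer ends → Market Transfer and Bridge Break overlap.
Gallery Lunch starts before Market Transfer ends → Market Transfer and Gallery Lunch overlap.
Old-Town Tasting starts after Market Transfer ends — done with Market Transfer.
Bridge Break starts before Gardens Hike ends → Gardens Hike and Bridge Break overlap.
Gallery Lunch starts before Gardens Hike ends → Gardens Hike and Gallery Lunch overlap.
Old-Town Tasting starts after Gardens Hike ends — done with Gardens Hike.
Gallery Lunch starts before Bridge Break ends → Bridge Break and Gallery Lunch overlap.
Old-Town Tasting starts after Bridge Break ends — done with Bridge Break.
Old-Town Tasting starts before Gallery Lunch ends → Gallery Lunch and Old-Town Tasting overlap.
Gallery Stop starts before Gallery Lunch ends → Gallery Lunch and Gallery Stop overlap.
Gallery Stop starts before Old-Town Tasting ends → Old-Town Tasting and Gallery Stop overlap.
Overlapping pairs: Bridge Break & Gallery Lunch, Bridge Break & Gardens Hike, Bridge Break & Market Transfer, Gallery Lunch & Gallery Stop, Gallery Lunch & Gardens Hike, Gallery Lunch & Market Transfer, Gallery Lunch & Old-Town Tasting, Gallery Stop & Old-Town Tasting, Gardens Hike & Market Transfer — 9 in total.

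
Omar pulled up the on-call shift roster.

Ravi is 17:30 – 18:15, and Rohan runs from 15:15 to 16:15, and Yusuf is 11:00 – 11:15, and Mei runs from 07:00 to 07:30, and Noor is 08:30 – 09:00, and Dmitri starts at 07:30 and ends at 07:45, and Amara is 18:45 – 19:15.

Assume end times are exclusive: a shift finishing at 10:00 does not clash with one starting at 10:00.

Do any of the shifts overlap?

Check each pair: they overlap iff neither finishes before the other starts.
Sorted by start: Mei, Dmitri, Noor, Yusuf, Rohan, Ravi, Amara.
Dmitri starts exactly when Mei ends (back-to-back, no overlap), so Mei has no further overlaps.
Noor starts after Dmitri ends, so Dmitri has no further overlaps.
Yusuf starts after Noor ends, so Noor has no further overlaps.
Rohan starts after Yusuf ends, so Yusuf has no further overlaps.
Ravi starts after Rohan ends, so Rohan has no further overlaps.
Amara starts after Ravi ends.
Every pair is clear; the schedule has no overlaps.

No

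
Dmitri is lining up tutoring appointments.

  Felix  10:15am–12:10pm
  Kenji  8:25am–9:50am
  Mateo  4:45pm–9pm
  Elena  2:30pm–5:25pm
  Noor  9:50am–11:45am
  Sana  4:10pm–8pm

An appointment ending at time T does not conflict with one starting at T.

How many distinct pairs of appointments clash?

Check each pair: they overlap iff neither finishes before the other starts.
Sorted by start: Kenji, Noor, Felix, Elena, Sana, Mateo.
Noor starts exactly when Kenji ends (back-to-back, no overlap); Kenji is clear from here.
Felix starts before Noor ends → Noor and Felix overlap.
Elena starts after Noor ends; Noor is clear from here.
Elena starts after Felix ends; Felix is clear from here.
Sana starts before Elena ends → Elena and Sana overlap.
Mateo starts before Elena ends → Elena and Mateo overlap.
Mateo starts before Sana ends → Sana and Mateo overlap.
Overlapping pairs: Elena & Mateo, Elena & Sana, Felix & Noor, Mateo & Sana — 4 in total.

4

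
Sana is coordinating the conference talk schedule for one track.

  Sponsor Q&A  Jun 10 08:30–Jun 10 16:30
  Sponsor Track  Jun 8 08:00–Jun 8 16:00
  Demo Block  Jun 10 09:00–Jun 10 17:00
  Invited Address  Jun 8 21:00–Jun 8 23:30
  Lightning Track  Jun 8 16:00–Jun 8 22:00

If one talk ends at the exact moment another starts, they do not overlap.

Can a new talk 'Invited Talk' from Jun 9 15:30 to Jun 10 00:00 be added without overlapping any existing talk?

Yes — the slot is free

Sponsor Track: ends Jun 8 16:00 at or before Invited Talk starts Jun 9 15:30 → clear.
Lightning Track: ends Jun 8 22:00 at or before Invited Talk starts Jun 9 15:30 → clear.
Invited Address: ends Jun 8 23:30 at or before Invited Talk starts Jun 9 15:30 → clear.
Sponsor Q&A: starts Jun 10 08:30 at or after Invited Talk ends Jun 10 00:00 → clear.
Demo Block: starts Jun 10 09:00 at or after Invited Talk ends Jun 10 00:00 → clear.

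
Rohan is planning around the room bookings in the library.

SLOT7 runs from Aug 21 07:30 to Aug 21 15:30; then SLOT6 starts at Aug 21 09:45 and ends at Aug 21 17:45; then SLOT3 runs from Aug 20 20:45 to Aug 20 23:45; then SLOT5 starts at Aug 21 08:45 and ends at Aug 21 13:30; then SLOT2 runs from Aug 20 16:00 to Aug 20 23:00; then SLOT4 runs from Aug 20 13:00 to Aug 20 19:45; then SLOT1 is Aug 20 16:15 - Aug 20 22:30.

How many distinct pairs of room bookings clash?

Sorted by start: SLOT4, SLOT2, SLOT1, SLOT3, SLOT7, SLOT5, SLOT6.
SLOT2 starts before SLOT4 ends → SLOT4 and SLOT2 overlap.
SLOT1 starts before SLOT4 ends → SLOT4 and SLOT1 overlap.
SLOT3 starts after SLOT4 ends — done with SLOT4.
SLOT1 starts before SLOT2 ends → SLOT2 and SLOT1 overlap.
SLOT3 starts before SLOT2 ends → SLOT2 and SLOT3 overlap.
SLOT7 starts after SLOT2 ends — done with SLOT2.
SLOT3 starts before SLOT1 ends → SLOT1 and SLOT3 overlap.
SLOT7 starts after SLOT1 ends — done with SLOT1.
SLOT7 starts after SLOT3 ends — done with SLOT3.
SLOT5 starts before SLOT7 ends → SLOT7 and SLOT5 overlap.
SLOT6 starts before SLOT7 ends → SLOT7 and SLOT6 overlap.
SLOT6 starts before SLOT5 ends → SLOT5 and SLOT6 overlap.
Overlapping pairs: SLOT1 & SLOT2, SLOT1 & SLOT3, SLOT1 & SLOT4, SLOT2 & SLOT3, SLOT2 & SLOT4, SLOT5 & SLOT6, SLOT5 & SLOT7, SLOT6 & SLOT7 — 8 in total.

8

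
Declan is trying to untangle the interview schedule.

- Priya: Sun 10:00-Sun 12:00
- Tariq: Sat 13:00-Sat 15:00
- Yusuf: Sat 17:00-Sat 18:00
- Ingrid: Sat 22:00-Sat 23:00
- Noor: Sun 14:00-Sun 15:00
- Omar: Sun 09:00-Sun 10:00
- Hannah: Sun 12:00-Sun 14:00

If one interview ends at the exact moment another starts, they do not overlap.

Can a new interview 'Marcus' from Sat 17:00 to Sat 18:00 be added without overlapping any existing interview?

No — it overlaps Yusuf

Tariq: ends Sat 15:00 at or before Marcus starts Sat 17:00 → clear.
Yusuf: starts Sat 17:00 before Marcus ends Sat 18:00, and ends Sat 18:00 after Marcus starts Sat 17:00 → overlap.
Ingrid: starts Sat 22:00 at or after Marcus ends Sat 18:00 → clear.
Omar: starts Sun 09:00 at or after Marcus ends Sat 18:00 → clear.
Priya: starts Sun 10:00 at or after Marcus ends Sat 18:00 → clear.
Hannah: starts Sun 12:00 at or after Marcus ends Sat 18:00 → clear.
Noor: starts Sun 14:00 at or after Marcus ends Sat 18:00 → clear.
Marcus overlaps Yusuf.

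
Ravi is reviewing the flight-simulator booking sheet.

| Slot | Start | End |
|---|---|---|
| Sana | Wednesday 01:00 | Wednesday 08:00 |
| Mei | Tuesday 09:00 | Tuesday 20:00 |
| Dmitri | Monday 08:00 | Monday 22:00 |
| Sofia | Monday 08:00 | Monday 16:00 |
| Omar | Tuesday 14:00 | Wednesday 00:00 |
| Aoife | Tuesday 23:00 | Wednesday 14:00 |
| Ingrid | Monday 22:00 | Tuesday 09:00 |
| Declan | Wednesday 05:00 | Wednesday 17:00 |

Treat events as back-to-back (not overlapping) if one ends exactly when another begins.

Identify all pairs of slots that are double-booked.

Aoife & Declan, Aoife & Omar, Aoife & Sana, Declan & Sana, Dmitri & Sofia, Mei & Omar

Two intervals overlap when each starts before the other ends.
Sorted by start: Sofia, Dmitri, Ingrid, Mei, Omar, Aoife, Sana, Declan.
Dmitri starts before Sofia ends → Sofia and Dmitri overlap.
Ingrid starts after Sofia ends, so nothing later overlaps Sofia either.
Ingrid starts exactly when Dmitri ends (back-to-back, no overlap), so nothing later overlaps Dmitri either.
Mei starts exactly when Ingrid ends (back-to-back, no overlap), so nothing later overlaps Ingrid either.
Omar starts before Mei ends → Mei and Omar overlap.
Aoife starts after Mei ends, so nothing later overlaps Mei either.
Aoife starts before Omar ends → Omar and Aoife overlap.
Sana starts after Omar ends, so nothing later overlaps Omar either.
Sana starts before Aoife ends → Aoife and Sana overlap.
Declan starts before Aoife ends → Aoife and Declan overlap.
Declan starts before Sana ends → Sana and Declan overlap.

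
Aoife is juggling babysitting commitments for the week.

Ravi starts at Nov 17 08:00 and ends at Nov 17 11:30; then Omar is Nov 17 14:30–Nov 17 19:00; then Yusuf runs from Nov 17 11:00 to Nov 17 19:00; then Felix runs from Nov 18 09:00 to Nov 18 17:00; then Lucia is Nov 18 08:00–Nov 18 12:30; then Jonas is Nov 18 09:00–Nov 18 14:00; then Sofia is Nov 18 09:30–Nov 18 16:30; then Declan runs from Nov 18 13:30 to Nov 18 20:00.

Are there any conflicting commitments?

Two intervals overlap when each starts before the other ends.
Sorted by start: Ravi, Yusuf, Omar, Lucia, Felix, Jonas, Sofia, Declan.
Yusuf starts before Ravi ends → Ravi and Yusuf overlap.
That's a conflict, so the schedule is not conflict-free.

Yes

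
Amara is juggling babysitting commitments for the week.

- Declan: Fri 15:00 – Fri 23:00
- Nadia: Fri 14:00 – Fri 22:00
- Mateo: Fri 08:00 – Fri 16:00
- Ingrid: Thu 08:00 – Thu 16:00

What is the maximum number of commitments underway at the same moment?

Walk through starts and ends in time order (an end at T is processed before a start at T):
Thu 08:00 start Ingrid → 1
Thu 16:00 end Ingrid → 0
Fri 08:00 start Mateo → 1
Fri 14:00 start Nadia → 2
Fri 15:00 start Declan → 3
Fri 16:00 end Mateo → 2
Fri 22:00 end Nadia → 1
Fri 23:00 end Declan → 0
Peak is 3, at Fri 15:00 (Declan, Mateo, Nadia).

3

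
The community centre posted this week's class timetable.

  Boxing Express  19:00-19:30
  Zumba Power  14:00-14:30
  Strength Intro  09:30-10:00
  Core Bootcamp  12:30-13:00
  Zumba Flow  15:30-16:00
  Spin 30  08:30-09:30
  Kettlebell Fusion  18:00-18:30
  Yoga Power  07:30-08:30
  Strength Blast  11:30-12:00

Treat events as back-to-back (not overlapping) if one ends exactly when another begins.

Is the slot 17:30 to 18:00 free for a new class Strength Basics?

Yoga Power: ends 08:30 at or before Strength Basics starts 17:30 → clear.
Spin 30: ends 09:30 at or before Strength Basics starts 17:30 → clear.
Strength Intro: ends 10:00 at or before Strength Basics starts 17:30 → clear.
Strength Blast: ends 12:00 at or before Strength Basics starts 17:30 → clear.
Core Bootcamp: ends 13:00 at or before Strength Basics starts 17:30 → clear.
Zumba Power: ends 14:30 at or before Strength Basics starts 17:30 → clear.
Zumba Flow: ends 16:00 at or before Strength Basics starts 17:30 → clear.
Kettlebell Fusion: starts 18:00 at or after Strength Basics ends 18:00 → clear.
Boxing Express: starts 19:00 at or after Strength Basics ends 18:00 → clear.

Yes — the slot is free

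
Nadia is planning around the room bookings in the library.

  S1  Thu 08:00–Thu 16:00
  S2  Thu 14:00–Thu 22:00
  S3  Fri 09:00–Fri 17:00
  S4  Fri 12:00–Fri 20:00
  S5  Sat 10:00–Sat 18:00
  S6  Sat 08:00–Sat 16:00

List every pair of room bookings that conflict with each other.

Two intervals overlap when each starts before the other ends.
Sorted by start: S1, S2, S3, S4, S6, S5.
S2 starts before S1 ends → S1 and S2 overlap.
S3 starts after S1 ends — done with S1.
S3 starts after S2 ends — done with S2.
S4 starts before S3 ends → S3 and S4 overlap.
S6 starts after S3 ends — done with S3.
S6 starts after S4 ends — done with S4.
S5 starts before S6 ends → S6 and S5 overlap.

S1 & S2, S3 & S4, S5 & S6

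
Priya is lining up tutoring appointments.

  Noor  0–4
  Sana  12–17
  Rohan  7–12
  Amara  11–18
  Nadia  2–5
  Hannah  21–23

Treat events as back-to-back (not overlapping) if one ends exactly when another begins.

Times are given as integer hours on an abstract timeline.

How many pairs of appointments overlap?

Sorted by start: Noor, Nadia, Rohan, Amara, Sana, Hannah.
Nadia starts before Noor ends → Noor and Nadia overlap.
Rohan starts after Noor ends; Noor is clear from here.
Rohan starts after Nadia ends; Nadia is clear from here.
Amara starts before Rohan ends → Rohan and Amara overlap.
Sana starts exactly when Rohan ends (back-to-back, no overlap); Rohan is clear from here.
Sana starts before Amara ends → Amara and Sana overlap.
Hannah starts after Amara ends.
Hannah starts after Sana ends.
Overlapping pairs: Amara & Rohan, Amara & Sana, Nadia & Noor — 3 in total.

3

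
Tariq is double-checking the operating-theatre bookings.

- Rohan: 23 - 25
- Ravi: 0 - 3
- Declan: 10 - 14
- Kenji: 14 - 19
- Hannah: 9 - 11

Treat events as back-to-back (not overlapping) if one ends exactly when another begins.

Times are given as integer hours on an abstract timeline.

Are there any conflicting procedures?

Sorted by start: Ravi, Hannah, Declan, Kenji, Rohan.
Hannah starts after Ravi ends; Ravi is clear from here.
Declan starts before Hannah ends → Hannah and Declan overlap.
That's a conflict, so the schedule is not conflict-free.

Yes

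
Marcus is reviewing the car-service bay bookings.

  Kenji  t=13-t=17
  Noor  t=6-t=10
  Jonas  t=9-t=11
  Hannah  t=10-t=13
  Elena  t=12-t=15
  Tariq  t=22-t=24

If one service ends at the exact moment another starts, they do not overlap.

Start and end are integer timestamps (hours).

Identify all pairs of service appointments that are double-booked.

Elena & Hannah, Elena & Kenji, Hannah & Jonas, Jonas & Noor

Sorted by start: Noor, Jonas, Hannah, Elena, Kenji, Tariq.
Jonas starts before Noor ends → Noor and Jonas overlap.
Hannah starts exactly when Noor ends (back-to-back, no overlap) — done with Noor.
Hannah starts before Jonas ends → Jonas and Hannah overlap.
Elena starts after Jonas ends — done with Jonas.
Elena starts before Hannah ends → Hannah and Elena overlap.
Kenji starts exactly when Hannah ends (back-to-back, no overlap) — done with Hannah.
Kenji starts before Elena ends → Elena and Kenji overlap.
Tariq starts after Elena ends.
Tariq starts after Kenji ends.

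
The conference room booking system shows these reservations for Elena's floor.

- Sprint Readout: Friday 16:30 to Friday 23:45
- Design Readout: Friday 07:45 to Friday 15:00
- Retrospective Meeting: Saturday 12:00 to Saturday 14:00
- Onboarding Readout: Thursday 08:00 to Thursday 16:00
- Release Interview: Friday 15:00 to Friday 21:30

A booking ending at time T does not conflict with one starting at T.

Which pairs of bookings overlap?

Release Interview & Sprint Readout

Sorted by start: Onboarding Readout, Design Readout, Release Interview, Sprint Readout, Retrospective Meeting.
Design Readout starts after Onboarding Readout ends — done with Onboarding Readout.
Release Interview starts exactly when Design Readout ends (back-to-back, no overlap) — done with Design Readout.
Sprint Readout starts before Release Interview ends → Release Interview and Sprint Readout overlap.
Retrospective Meeting starts after Release Interview ends.
Retrospective Meeting starts after Sprint Readout ends.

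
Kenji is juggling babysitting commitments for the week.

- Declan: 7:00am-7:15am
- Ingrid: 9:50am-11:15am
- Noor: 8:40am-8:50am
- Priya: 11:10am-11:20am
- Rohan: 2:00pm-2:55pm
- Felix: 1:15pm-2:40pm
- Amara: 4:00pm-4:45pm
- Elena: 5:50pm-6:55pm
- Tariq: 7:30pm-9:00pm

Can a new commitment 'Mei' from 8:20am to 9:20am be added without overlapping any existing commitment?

No — it overlaps Noor

Declan: ends 7:15am at or before Mei starts 8:20am → clear.
Noor: starts 8:40am before Mei ends 9:20am, and ends 8:50am after Mei starts 8:20am → overlap.
Ingrid: starts 9:50am at or after Mei ends 9:20am → clear.
Priya: starts 11:10am at or after Mei ends 9:20am → clear.
Felix: starts 1:15pm at or after Mei ends 9:20am → clear.
Rohan: starts 2:00pm at or after Mei ends 9:20am → clear.
Amara: starts 4:00pm at or after Mei ends 9:20am → clear.
Elena: starts 5:50pm at or after Mei ends 9:20am → clear.
Tariq: starts 7:30pm at or after Mei ends 9:20am → clear.
Mei overlaps Noor.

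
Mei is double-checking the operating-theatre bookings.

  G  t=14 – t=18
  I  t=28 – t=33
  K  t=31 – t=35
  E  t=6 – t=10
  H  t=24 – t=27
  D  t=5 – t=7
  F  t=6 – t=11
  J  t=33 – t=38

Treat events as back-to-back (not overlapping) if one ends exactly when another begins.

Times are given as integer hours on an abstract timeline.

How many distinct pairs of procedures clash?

5

Sorted by start: D, E, F, G, H, I, K, J.
E starts before D ends → D and E overlap.
F starts before D ends → D and F overlap.
G starts after D ends, so nothing later overlaps D either.
F starts before E ends → E and F overlap.
G starts after E ends, so nothing later overlaps E either.
G starts after F ends, so nothing later overlaps F either.
H starts after G ends, so nothing later overlaps G either.
I starts after H ends, so nothing later overlaps H either.
K starts before I ends → I and K overlap.
J starts exactly when I ends (back-to-back, no overlap).
J starts before K ends → K and J overlap.
Overlapping pairs: D & E, D & F, E & F, I & K, J & K — 5 in total.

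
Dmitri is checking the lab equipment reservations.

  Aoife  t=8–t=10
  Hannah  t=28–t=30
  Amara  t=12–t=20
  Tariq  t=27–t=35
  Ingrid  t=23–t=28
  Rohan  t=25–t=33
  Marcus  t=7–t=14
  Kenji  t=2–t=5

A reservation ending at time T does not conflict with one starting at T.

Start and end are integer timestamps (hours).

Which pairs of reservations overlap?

Amara & Marcus, Aoife & Marcus, Hannah & Rohan, Hannah & Tariq, Ingrid & Rohan, Ingrid & Tariq, Rohan & Tariq

Sorted by start: Kenji, Marcus, Aoife, Amara, Ingrid, Rohan, Tariq, Hannah.
Marcus starts after Kenji ends, so Kenji has no further overlaps.
Aoife starts before Marcus ends → Marcus and Aoife overlap.
Amara starts before Marcus ends → Marcus and Amara overlap.
Ingrid starts after Marcus ends, so Marcus has no further overlaps.
Amara starts after Aoife ends, so Aoife has no further overlaps.
Ingrid starts after Amara ends, so Amara has no further overlaps.
Rohan starts before Ingrid ends → Ingrid and Rohan overlap.
Tariq starts before Ingrid ends → Ingrid and Tariq overlap.
Hannah starts exactly when Ingrid ends (back-to-back, no overlap).
Tariq starts before Rohan ends → Rohan and Tariq overlap.
Hannah starts before Rohan ends → Rohan and Hannah overlap.
Hannah starts before Tariq ends → Tariq and Hannah overlap.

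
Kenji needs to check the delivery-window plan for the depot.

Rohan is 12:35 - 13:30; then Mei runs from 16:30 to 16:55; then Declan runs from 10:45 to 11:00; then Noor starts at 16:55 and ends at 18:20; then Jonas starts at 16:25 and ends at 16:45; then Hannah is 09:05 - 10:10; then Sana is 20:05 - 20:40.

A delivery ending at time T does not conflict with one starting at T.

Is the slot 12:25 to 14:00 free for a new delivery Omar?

Hannah: ends 10:10 at or before Omar starts 12:25 → clear.
Declan: ends 11:00 at or before Omar starts 12:25 → clear.
Rohan: starts 12:35 before Omar ends 14:00, and ends 13:30 after Omar starts 12:25 → overlap.
Jonas: starts 16:25 at or after Omar ends 14:00 → clear.
Mei: starts 16:30 at or after Omar ends 14:00 → clear.
Noor: starts 16:55 at or after Omar ends 14:00 → clear.
Sana: starts 20:05 at or after Omar ends 14:00 → clear.
Omar overlaps Rohan.

No — it overlaps Rohan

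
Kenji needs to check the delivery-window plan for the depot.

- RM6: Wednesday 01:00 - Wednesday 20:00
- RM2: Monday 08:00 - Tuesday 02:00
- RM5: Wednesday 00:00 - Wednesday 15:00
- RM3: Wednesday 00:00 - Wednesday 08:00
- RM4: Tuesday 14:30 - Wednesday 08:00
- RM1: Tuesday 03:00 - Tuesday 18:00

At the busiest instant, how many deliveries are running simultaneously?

4

Sort all start/end points and keep a running count:
Monday 08:00 start RM2 → 1
Tuesday 02:00 end RM2 → 0
Tuesday 03:00 start RM1 → 1
Tuesday 14:30 start RM4 → 2
Tuesday 18:00 end RM1 → 1
Wednesday 00:00 start RM3 → 2
Wednesday 00:00 start RM5 → 3
Wednesday 01:00 start RM6 → 4
Wednesday 08:00 end RM3 → 3
Wednesday 08:00 end RM4 → 2
Wednesday 15:00 end RM5 → 1
Wednesday 20:00 end RM6 → 0
Peak is 4, at Wednesday 01:00 (RM3, RM4, RM5, RM6).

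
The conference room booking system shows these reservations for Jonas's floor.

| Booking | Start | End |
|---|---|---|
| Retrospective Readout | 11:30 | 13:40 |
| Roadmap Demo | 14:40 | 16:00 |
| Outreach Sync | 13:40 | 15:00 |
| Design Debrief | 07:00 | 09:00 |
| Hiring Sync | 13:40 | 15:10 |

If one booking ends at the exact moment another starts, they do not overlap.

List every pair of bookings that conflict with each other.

Hiring Sync & Outreach Sync, Hiring Sync & Roadmap Demo, Outreach Sync & Roadmap Demo

Check each pair: they overlap iff neither finishes before the other starts.
Sorted by start: Design Debrief, Retrospective Readout, Outreach Sync, Hiring Sync, Roadmap Demo.
Retrospective Readout starts after Design Debrief ends — done with Design Debrief.
Outreach Sync starts exactly when Retrospective Readout ends (back-to-back, no overlap) — done with Retrospective Readout.
Hiring Sync starts before Outreach Sync ends → Outreach Sync and Hiring Sync overlap.
Roadmap Demo starts before Outreach Sync ends → Outreach Sync and Roadmap Demo overlap.
Roadmap Demo starts before Hiring Sync ends → Hiring Sync and Roadmap Demo overlap.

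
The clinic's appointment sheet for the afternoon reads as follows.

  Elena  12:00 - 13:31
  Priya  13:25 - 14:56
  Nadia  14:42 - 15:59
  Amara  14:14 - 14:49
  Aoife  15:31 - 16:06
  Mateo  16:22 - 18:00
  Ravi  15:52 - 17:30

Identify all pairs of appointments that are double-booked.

Sorted by start: Elena, Priya, Amara, Nadia, Aoife, Ravi, Mateo.
Priya starts before Elena ends → Elena and Priya overlap.
Amara starts after Elena ends, so Elena has no further overlaps.
Amara starts before Priya ends → Priya and Amara overlap.
Nadia starts before Priya ends → Priya and Nadia overlap.
Aoife starts after Priya ends, so Priya has no further overlaps.
Nadia starts before Amara ends → Amara and Nadia overlap.
Aoife starts after Amara ends, so Amara has no further overlaps.
Aoife starts before Nadia ends → Nadia and Aoife overlap.
Ravi starts before Nadia ends → Nadia and Ravi overlap.
Mateo starts after Nadia ends.
Ravi starts before Aoife ends → Aoife and Ravi overlap.
Mateo starts after Aoife ends.
Mateo starts before Ravi ends → Ravi and Mateo overlap.

Amara & Nadia, Amara & Priya, Aoife & Nadia, Aoife & Ravi, Elena & Priya, Mateo & Ravi, Nadia & Priya, Nadia & Ravi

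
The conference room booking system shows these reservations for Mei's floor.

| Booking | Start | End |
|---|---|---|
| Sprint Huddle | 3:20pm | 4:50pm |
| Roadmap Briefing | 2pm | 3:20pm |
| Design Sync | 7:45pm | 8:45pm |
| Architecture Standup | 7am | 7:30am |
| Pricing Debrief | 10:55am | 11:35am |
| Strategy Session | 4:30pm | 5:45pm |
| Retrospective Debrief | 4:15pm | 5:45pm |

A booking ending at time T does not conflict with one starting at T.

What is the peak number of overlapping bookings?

Sweep the timeline, counting +1 at each start and −1 at each end (ends before starts at a tie):
7am start Architecture Standup → 1
7:30am end Architecture Standup → 0
10:55am start Pricing Debrief → 1
11:35am end Pricing Debrief → 0
2pm start Roadmap Briefing → 1
3:20pm end Roadmap Briefing → 0
3:20pm start Sprint Huddle → 1
4:15pm start Retrospective Debrief → 2
4:30pm start Strategy Session → 3
4:50pm end Sprint Huddle → 2
5:45pm end Retrospective Debrief → 1
5:45pm end Strategy Session → 0
7:45pm start Design Sync → 1
8:45pm end Design Sync → 0
Peak is 3, at 4:30pm (Retrospective Debrief, Sprint Huddle, Strategy Session).

3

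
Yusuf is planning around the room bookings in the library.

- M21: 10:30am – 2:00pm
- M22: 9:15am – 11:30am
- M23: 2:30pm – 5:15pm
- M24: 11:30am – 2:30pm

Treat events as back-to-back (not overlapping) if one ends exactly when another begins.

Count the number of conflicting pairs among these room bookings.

2

Sorted by start: M22, M21, M24, M23.
M21 starts before M22 ends → M22 and M21 overlap.
M24 starts exactly when M22 ends (back-to-back, no overlap), so M22 has no further overlaps.
M24 starts before M21 ends → M21 and M24 overlap.
M23 starts after M21 ends.
M23 starts exactly when M24 ends (back-to-back, no overlap).
Overlapping pairs: M21 & M22, M21 & M24 — 2 in total.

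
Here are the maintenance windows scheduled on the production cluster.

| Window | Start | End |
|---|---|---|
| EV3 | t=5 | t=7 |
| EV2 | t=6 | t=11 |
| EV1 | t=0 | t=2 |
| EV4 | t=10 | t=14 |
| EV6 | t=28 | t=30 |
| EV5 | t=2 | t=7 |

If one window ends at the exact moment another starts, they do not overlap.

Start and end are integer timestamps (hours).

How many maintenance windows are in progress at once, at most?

3

Sweep the timeline, counting +1 at each start and −1 at each end (ends before starts at a tie):
t=0 start EV1 → 1
t=2 end EV1 → 0
t=2 start EV5 → 1
t=5 start EV3 → 2
t=6 start EV2 → 3
t=7 end EV3 → 2
t=7 end EV5 → 1
t=10 start EV4 → 2
t=11 end EV2 → 1
t=14 end EV4 → 0
t=28 start EV6 → 1
t=30 end EV6 → 0
Peak is 3, at t=6 (EV2, EV3, EV5).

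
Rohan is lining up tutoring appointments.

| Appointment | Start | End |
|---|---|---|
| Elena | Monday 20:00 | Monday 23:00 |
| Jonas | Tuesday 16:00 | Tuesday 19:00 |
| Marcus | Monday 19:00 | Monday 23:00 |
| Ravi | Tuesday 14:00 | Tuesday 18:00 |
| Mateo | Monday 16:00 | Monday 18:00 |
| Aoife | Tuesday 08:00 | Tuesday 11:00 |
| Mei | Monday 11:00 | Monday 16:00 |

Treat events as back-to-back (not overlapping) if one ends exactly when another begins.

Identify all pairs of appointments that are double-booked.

Elena & Marcus, Jonas & Ravi

Two intervals overlap when each starts before the other ends.
Sorted by start: Mei, Mateo, Marcus, Elena, Aoife, Ravi, Jonas.
Mateo starts exactly when Mei ends (back-to-back, no overlap) — done with Mei.
Marcus starts after Mateo ends — done with Mateo.
Elena starts before Marcus ends → Marcus and Elena overlap.
Aoife starts after Marcus ends — done with Marcus.
Aoife starts after Elena ends — done with Elena.
Ravi starts after Aoife ends — done with Aoife.
Jonas starts before Ravi ends → Ravi and Jonas overlap.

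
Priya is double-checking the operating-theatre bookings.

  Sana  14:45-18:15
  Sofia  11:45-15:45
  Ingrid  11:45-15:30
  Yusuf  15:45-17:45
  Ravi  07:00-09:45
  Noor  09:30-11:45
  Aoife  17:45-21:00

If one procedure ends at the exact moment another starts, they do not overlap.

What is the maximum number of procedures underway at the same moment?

Sort all start/end points and keep a running count:
07:00 start Ravi → 1
09:30 start Noor → 2
09:45 end Ravi → 1
11:45 end Noor → 0
11:45 start Ingrid → 1
11:45 start Sofia → 2
14:45 start Sana → 3
15:30 end Ingrid → 2
15:45 end Sofia → 1
15:45 start Yusuf → 2
17:45 end Yusuf → 1
17:45 start Aoife → 2
18:15 end Sana → 1
21:00 end Aoife → 0
Peak is 3, at 14:45 (Ingrid, Sana, Sofia).

3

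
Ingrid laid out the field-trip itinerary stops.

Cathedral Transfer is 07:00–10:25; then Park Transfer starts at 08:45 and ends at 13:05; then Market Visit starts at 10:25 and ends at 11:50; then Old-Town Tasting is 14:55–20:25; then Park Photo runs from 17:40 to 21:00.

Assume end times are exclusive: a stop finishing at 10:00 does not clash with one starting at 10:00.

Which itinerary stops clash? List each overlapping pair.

Sorted by start: Cathedral Transfer, Park Transfer, Market Visit, Old-Town Tasting, Park Photo.
Park Transfer starts before Cathedral Transfer ends → Cathedral Transfer and Park Transfer overlap.
Market Visit starts exactly when Cathedral Transfer ends (back-to-back, no overlap), so Cathedral Transfer has no further overlaps.
Market Visit starts before Park Transfer ends → Park Transfer and Market Visit overlap.
Old-Town Tasting starts after Park Transfer ends, so Park Transfer has no further overlaps.
Old-Town Tasting starts after Market Visit ends, so Market Visit has no further overlaps.
Park Photo starts before Old-Town Tasting ends → Old-Town Tasting and Park Photo overlap.

Cathedral Transfer & Park Transfer, Market Visit & Park Transfer, Old-Town Tasting & Park Photo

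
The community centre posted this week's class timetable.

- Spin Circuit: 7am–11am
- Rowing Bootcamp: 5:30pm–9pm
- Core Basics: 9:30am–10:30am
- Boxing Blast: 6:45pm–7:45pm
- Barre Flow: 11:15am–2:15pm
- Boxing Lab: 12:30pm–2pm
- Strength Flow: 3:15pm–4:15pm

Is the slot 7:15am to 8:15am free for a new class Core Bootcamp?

No — it overlaps Spin Circuit

Spin Circuit: starts 7am before Core Bootcamp ends 8:15am, and ends 11am after Core Bootcamp starts 7:15am → overlap.
Core Basics: starts 9:30am at or after Core Bootcamp ends 8:15am → clear.
Barre Flow: starts 11:15am at or after Core Bootcamp ends 8:15am → clear.
Boxing Lab: starts 12:30pm at or after Core Bootcamp ends 8:15am → clear.
Strength Flow: starts 3:15pm at or after Core Bootcamp ends 8:15am → clear.
Rowing Bootcamp: starts 5:30pm at or after Core Bootcamp ends 8:15am → clear.
Boxing Blast: starts 6:45pm at or after Core Bootcamp ends 8:15am → clear.
Core Bootcamp overlaps Spin Circuit.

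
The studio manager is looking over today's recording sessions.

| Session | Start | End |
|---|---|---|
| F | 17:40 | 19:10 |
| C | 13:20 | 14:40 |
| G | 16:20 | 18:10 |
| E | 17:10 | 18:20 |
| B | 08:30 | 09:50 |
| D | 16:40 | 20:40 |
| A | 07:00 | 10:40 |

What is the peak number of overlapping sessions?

4

Sort all start/end points and keep a running count:
07:00 start A → 1
08:30 start B → 2
09:50 end B → 1
10:40 end A → 0
13:20 start C → 1
14:40 end C → 0
16:20 start G → 1
16:40 start D → 2
17:10 start E → 3
17:40 start F → 4
18:10 end G → 3
18:20 end E → 2
19:10 end F → 1
20:40 end D → 0
Peak is 4, at 17:40 (D, E, F, G).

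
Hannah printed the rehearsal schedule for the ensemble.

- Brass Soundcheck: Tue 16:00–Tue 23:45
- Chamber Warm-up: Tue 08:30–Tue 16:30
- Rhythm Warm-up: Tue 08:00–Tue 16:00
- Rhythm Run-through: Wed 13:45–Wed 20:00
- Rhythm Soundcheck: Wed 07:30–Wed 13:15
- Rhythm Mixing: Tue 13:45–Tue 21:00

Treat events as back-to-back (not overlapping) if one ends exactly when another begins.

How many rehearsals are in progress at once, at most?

3

Sweep the timeline, counting +1 at each start and −1 at each end (ends before starts at a tie):
Tue 08:00 start Rhythm Warm-up → 1
Tue 08:30 start Chamber Warm-up → 2
Tue 13:45 start Rhythm Mixing → 3
Tue 16:00 end Rhythm Warm-up → 2
Tue 16:00 start Brass Soundcheck → 3
Tue 16:30 end Chamber Warm-up → 2
Tue 21:00 end Rhythm Mixing → 1
Tue 23:45 end Brass Soundcheck → 0
Wed 07:30 start Rhythm Soundcheck → 1
Wed 13:15 end Rhythm Soundcheck → 0
Wed 13:45 start Rhythm Run-through → 1
Wed 20:00 end Rhythm Run-through → 0
Peak is 3, at Tue 13:45 (Chamber Warm-up, Rhythm Mixing, Rhythm Warm-up).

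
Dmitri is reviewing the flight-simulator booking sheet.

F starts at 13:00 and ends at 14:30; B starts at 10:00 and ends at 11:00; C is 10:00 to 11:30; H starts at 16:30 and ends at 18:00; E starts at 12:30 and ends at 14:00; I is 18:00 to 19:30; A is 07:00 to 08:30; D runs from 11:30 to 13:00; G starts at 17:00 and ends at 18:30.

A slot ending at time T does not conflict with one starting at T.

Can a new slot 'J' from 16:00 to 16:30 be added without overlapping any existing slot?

A: ends 08:30 at or before J starts 16:00 → clear.
B: ends 11:00 at or before J starts 16:00 → clear.
C: ends 11:30 at or before J starts 16:00 → clear.
D: ends 13:00 at or before J starts 16:00 → clear.
E: ends 14:00 at or before J starts 16:00 → clear.
F: ends 14:30 at or before J starts 16:00 → clear.
H: starts 16:30 at or after J ends 16:30 → clear.
G: starts 17:00 at or after J ends 16:30 → clear.
I: starts 18:00 at or after J ends 16:30 → clear.

Yes — the slot is free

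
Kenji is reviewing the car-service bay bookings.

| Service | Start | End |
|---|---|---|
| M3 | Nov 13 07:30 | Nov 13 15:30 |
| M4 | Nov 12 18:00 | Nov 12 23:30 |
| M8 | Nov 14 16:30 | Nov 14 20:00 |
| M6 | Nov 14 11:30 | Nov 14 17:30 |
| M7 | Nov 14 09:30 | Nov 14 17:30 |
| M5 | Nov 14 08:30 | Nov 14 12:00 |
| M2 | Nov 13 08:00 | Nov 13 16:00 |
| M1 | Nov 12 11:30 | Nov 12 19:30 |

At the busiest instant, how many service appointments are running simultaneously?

Walk through starts and ends in time order (an end at T is processed before a start at T):
Nov 12 11:30 start M1 → 1
Nov 12 18:00 start M4 → 2
Nov 12 19:30 end M1 → 1
Nov 12 23:30 end M4 → 0
Nov 13 07:30 start M3 → 1
Nov 13 08:00 start M2 → 2
Nov 13 15:30 end M3 → 1
Nov 13 16:00 end M2 → 0
Nov 14 08:30 start M5 → 1
Nov 14 09:30 start M7 → 2
Nov 14 11:30 start M6 → 3
Nov 14 12:00 end M5 → 2
Nov 14 16:30 start M8 → 3
Nov 14 17:30 end M6 → 2
Nov 14 17:30 end M7 → 1
Nov 14 20:00 end M8 → 0
Peak is 3, at Nov 14 11:30 (M5, M6, M7).

3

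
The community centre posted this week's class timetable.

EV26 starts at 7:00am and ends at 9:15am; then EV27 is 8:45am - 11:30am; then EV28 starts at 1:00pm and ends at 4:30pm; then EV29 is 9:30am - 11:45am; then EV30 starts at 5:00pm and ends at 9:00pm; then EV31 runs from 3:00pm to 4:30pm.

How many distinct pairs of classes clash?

3

Sorted by start: EV26, EV27, EV29, EV28, EV31, EV30.
EV27 starts before EV26 ends → EV26 and EV27 overlap.
EV29 starts after EV26 ends, so EV26 has no further overlaps.
EV29 starts before EV27 ends → EV27 and EV29 overlap.
EV28 starts after EV27 ends, so EV27 has no further overlaps.
EV28 starts after EV29 ends, so EV29 has no further overlaps.
EV31 starts before EV28 ends → EV28 and EV31 overlap.
EV30 starts after EV28 ends.
EV30 starts after EV31 ends.
Overlapping pairs: EV26 & EV27, EV27 & EV29, EV28 & EV31 — 3 in total.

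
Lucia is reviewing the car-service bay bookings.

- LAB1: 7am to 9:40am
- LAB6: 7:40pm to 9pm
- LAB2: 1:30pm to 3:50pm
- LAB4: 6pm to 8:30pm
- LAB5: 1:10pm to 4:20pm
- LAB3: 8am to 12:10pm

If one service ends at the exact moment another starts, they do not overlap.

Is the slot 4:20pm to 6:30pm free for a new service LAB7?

LAB1: ends 9:40am at or before LAB7 starts 4:20pm → clear.
LAB3: ends 12:10pm at or before LAB7 starts 4:20pm → clear.
LAB5: ends 4:20pm at or before LAB7 starts 4:20pm → clear.
LAB2: ends 3:50pm at or before LAB7 starts 4:20pm → clear.
LAB4: starts 6pm before LAB7 ends 6:30pm, and ends 8:30pm after LAB7 starts 4:20pm → overlap.
LAB6: starts 7:40pm at or after LAB7 ends 6:30pm → clear.
LAB7 overlaps LAB4.

No — it overlaps LAB4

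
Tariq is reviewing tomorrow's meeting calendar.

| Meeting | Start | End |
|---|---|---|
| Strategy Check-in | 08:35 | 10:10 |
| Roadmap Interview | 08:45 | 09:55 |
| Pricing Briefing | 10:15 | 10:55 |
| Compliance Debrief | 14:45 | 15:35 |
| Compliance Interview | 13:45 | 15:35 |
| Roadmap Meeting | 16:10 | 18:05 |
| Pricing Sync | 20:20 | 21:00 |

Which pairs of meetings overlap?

Check each pair: they overlap iff neither finishes before the other starts.
Sorted by start: Strategy Check-in, Roadmap Interview, Pricing Briefing, Compliance Interview, Compliance Debrief, Roadmap Meeting, Pricing Sync.
Roadmap Interview starts before Strategy Check-in ends → Strategy Check-in and Roadmap Interview overlap.
Pricing Briefing starts after Strategy Check-in ends; Strategy Check-in is clear from here.
Pricing Briefing starts after Roadmap Interview ends; Roadmap Interview is clear from here.
Compliance Interview starts after Pricing Briefing ends; Pricing Briefing is clear from here.
Compliance Debrief starts before Compliance Interview ends → Compliance Interview and Compliance Debrief overlap.
Roadmap Meeting starts after Compliance Interview ends; Compliance Interview is clear from here.
Roadmap Meeting starts after Compliance Debrief ends; Compliance Debrief is clear from here.
Pricing Sync starts after Roadmap Meeting ends.

Compliance Debrief & Compliance Interview, Roadmap Interview & Strategy Check-in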